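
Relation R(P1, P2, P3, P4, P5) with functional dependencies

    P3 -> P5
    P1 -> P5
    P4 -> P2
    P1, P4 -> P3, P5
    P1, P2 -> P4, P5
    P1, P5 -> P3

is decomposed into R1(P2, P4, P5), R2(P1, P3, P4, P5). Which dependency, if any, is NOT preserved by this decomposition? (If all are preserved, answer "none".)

P1, P2 -> P4, P5

Check P1, P2 → P4, P5: no single fragment contains all of {P1, P2, P4, P5}, and the restricted closure of {P1, P2} across the fragments never reaches {P4, P5}.
P3 → P5 is preserved.
P1 → P5 is preserved.
P4 → P2 is preserved.
P1, P4 → P3, P5 is preserved.
P1, P5 → P3 is preserved.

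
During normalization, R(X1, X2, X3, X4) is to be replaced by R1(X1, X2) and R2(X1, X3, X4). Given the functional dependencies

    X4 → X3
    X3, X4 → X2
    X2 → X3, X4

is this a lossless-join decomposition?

Common attributes: R1 ∩ R2 = {X1}.
No dependency enlarges {X1}, so (X1)⁺ = {X1}.
The closure contains neither all of R1 = {X1, X2} nor all of R2 = {X1, X3, X4}, so the common attributes are not a superkey of either fragment. The join is lossy.

No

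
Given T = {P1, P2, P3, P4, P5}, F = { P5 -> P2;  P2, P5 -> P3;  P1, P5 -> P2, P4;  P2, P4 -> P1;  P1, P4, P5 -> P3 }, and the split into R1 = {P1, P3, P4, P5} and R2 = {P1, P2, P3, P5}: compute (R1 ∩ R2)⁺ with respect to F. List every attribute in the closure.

R1 ∩ R2 = {P1, P3, P5}.
P5 → P2 applies, adding P2
P1, P5 → P2, P4 applies, adding P4
Closure: {P1, P2, P3, P4, P5}.

P1, P2, P3, P4, P5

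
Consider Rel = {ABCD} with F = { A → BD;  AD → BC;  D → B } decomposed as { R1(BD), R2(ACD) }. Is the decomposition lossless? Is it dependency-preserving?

lossless and dependency-preserving

Lossless test: (D)⁺ = {BD}, which contains all of one fragment — lossless.
Dependency preservation: A → BD; AD → BC are not contained in any single fragment, but the restricted closure of each left-hand side across the fragments still reaches the right-hand side; the remaining FDs each lie inside some fragment. All dependencies are preserved.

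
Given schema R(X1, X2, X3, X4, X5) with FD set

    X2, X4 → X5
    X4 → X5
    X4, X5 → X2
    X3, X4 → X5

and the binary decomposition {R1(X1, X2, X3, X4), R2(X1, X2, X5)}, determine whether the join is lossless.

Common attributes: R1 ∩ R2 = {X1, X2}.
No dependency enlarges {X1, X2}, so (X1, X2)⁺ = {X1, X2}.
The closure contains neither all of R1 = {X1, X2, X3, X4} nor all of R2 = {X1, X2, X5}, so the common attributes are not a superkey of either fragment. The join is lossy.

No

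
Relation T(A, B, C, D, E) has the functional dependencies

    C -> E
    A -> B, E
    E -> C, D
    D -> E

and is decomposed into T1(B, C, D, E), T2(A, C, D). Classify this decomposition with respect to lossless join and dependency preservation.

lossy and not dependency-preserving

Lossless test: (C, D)⁺ = {C, D, E}, which is a superkey of neither fragment — lossy.
Dependency preservation: the restricted closure of {A} across the fragments never reaches {B, E}, so A → B, E cannot be enforced without a join — not preserved.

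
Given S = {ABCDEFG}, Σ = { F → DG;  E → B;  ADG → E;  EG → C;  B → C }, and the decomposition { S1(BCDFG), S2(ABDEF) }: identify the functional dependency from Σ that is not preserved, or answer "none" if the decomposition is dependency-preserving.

Check ADG → E: no single fragment contains all of {ADEG}, and the restricted closure of {ADG} across the fragments never reaches {E}.
F → DG is preserved.
E → B is preserved.
EG → C is preserved.
B → C is preserved.

ADG → E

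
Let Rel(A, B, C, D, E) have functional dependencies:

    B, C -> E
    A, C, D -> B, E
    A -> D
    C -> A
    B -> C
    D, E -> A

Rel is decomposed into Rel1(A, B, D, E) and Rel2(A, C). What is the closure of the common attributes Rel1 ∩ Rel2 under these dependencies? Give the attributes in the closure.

A, D

Rel1 ∩ Rel2 = {A}.
A → D applies, adding D
Closure: {A, D}.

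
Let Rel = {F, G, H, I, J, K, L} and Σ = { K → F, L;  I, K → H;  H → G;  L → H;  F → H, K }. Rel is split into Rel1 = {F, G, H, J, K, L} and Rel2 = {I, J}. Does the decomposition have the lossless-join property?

No

Common attributes: Rel1 ∩ Rel2 = {J}.
No dependency enlarges {J}, so (J)⁺ = {J}.
The closure contains neither all of Rel1 = {F, G, H, J, K, L} nor all of Rel2 = {I, J}, so the common attributes are not a superkey of either fragment. The join is lossy.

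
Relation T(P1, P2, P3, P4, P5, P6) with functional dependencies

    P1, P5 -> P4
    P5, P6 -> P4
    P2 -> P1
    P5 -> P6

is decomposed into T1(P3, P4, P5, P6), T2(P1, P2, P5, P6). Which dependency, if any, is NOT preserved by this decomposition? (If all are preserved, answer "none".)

P1, P5 → P4: restricted closure across fragments reaches P4.
P5, P6 → P4 lies within T1.
P2 → P1 lies within T2.
P5 → P6 lies within T1.
Every dependency is enforceable on the fragments, so the decomposition is dependency-preserving.

none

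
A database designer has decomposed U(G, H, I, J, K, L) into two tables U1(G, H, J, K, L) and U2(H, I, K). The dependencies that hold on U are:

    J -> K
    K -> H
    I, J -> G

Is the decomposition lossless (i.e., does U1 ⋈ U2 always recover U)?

Common attributes: U1 ∩ U2 = {H, K}.
No dependency enlarges {H, K}, so (H, K)⁺ = {H, K}.
The closure contains neither all of U1 = {G, H, J, K, L} nor all of U2 = {H, I, K}, so the common attributes are not a superkey of either fragment. The join is lossy.

No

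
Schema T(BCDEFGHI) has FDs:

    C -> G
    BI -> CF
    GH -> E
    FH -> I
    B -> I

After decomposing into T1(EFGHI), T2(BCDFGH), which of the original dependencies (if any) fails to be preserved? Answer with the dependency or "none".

B -> I

Check B → I: no single fragment contains all of {BI}, and the restricted closure of {B} across the fragments never reaches {I}.
C → G is preserved.
BI → CF is preserved.
GH → E is preserved.
FH → I is preserved.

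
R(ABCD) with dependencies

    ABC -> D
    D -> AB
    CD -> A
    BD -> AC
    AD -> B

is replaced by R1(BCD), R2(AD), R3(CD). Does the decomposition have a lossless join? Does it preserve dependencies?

Lossless test (chase): Rows 1 and 2 agree on D; apply D→AB and equate their AB entries. Rows 1 and 3 agree on D; apply D→AB and equate their AB entries. Rows 1 and 2 agree on BD; apply BD→AC and equate their AC entries. Row 1 is now all distinguished symbols — the join is lossless.
Dependency preservation: the restricted closure of {ABC} across the fragments never reaches {D}, so ABC → D cannot be enforced without a join — not preserved.

lossless but not dependency-preserving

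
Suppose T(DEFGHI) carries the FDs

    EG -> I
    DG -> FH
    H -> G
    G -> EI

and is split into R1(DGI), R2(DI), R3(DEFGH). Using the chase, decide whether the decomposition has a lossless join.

Yes

Chase test. Columns are DEFGHI; row i has aⱼ where attribute j ∈ Ri, else bᵢⱼ.
Initial tableau (one row per fragment):
  row 1: a1 b12 b13 a4 b15 a6
  row 2: a1 b22 b23 b24 b25 a6
  row 3: a1 a2 a3 a4 a5 b36
Rows 1 and 3 agree on DG; apply DG→FH and equate their FH entries.
Rows 1 and 3 agree on G; apply G→EI and equate their EI entries.
Row 1 is now all distinguished symbols — the join is lossless.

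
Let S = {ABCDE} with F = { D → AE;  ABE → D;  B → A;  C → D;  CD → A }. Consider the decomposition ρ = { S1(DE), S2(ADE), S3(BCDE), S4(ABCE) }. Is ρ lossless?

Yes

Chase test. Columns are ABCDE; row i has aⱼ where attribute j ∈ Si, else bᵢⱼ.
Initial tableau (one row per fragment):
  row 1: b11 b12 b13 a4 a5
  row 2: a1 b22 b23 a4 a5
  row 3: b31 a2 a3 a4 a5
  row 4: a1 a2 a3 b44 a5
Rows 1 and 2 agree on D; apply D→AE and equate their AE entries.
Rows 1 and 3 agree on D; apply D→AE and equate their AE entries.
Rows 3 and 4 agree on ABE; apply ABE→D and equate their D entries.
Row 3 is now all distinguished symbols — the join is lossless.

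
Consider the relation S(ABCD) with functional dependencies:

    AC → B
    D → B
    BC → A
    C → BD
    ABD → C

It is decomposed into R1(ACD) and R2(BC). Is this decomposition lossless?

Common attributes: R1 ∩ R2 = {C}.
Closure of {C}: C → BD applies, adding BD; BC → A applies, adding A. So (C)⁺ = {ABCD}.
This closure contains every attribute of R1, so R1 ∩ R2 → R1. The join is lossless.

Yes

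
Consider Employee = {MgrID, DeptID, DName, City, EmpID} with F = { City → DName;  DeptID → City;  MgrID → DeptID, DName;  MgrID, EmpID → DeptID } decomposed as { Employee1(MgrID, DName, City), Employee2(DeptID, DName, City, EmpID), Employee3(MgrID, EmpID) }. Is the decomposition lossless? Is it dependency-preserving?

Lossless test (chase): Rows 1 and 3 agree on MgrID; apply MgrID→DeptID, DName and equate their DeptID, DName entries. Rows 1 and 3 agree on DeptID; apply DeptID→City and equate their City entries. No row becomes fully distinguished — the join is lossy.
Dependency preservation: the restricted closure of {MgrID} across the fragments never reaches {DeptID, DName}, so MgrID → DeptID, DName cannot be enforced without a join — not preserved.

lossy and not dependency-preserving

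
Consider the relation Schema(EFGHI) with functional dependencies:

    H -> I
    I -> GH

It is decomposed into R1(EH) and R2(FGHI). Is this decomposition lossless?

Common attributes: R1 ∩ R2 = {H}.
Closure of {H}: H → I applies, adding I; I → GH applies, adding G. So (H)⁺ = {GHI}.
The closure contains neither all of R1 = {EH} nor all of R2 = {FGHI}, so the common attributes are not a superkey of either fragment. The join is lossy.

No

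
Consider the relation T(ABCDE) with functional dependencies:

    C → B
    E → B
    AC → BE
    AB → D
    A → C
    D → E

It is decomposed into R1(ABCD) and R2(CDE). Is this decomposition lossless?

Common attributes: R1 ∩ R2 = {CD}.
Closure of {CD}: C → B applies, adding B; D → E applies, adding E. So (CD)⁺ = {BCDE}.
This closure contains every attribute of R2, so R1 ∩ R2 → R2. The join is lossless.

Yes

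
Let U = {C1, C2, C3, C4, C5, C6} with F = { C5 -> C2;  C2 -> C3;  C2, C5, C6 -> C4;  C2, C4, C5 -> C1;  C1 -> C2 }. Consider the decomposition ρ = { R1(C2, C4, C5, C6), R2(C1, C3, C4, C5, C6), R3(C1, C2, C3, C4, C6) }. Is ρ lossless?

Yes

Chase test. Columns are C1, C2, C3, C4, C5, C6; row i has aⱼ where attribute j ∈ Ri, else bᵢⱼ.
Initial tableau (one row per fragment):
  row 1: b11 a2 b13 a4 a5 a6
  row 2: a1 b22 a3 a4 a5 a6
  row 3: a1 a2 a3 a4 b35 a6
Rows 1 and 2 agree on C5; apply C5→C2 and equate their C2 entries.
Rows 1 and 2 agree on C2; apply C2→C3 and equate their C3 entries.
Rows 1 and 2 agree on C2, C4, C5; apply C2, C4, C5→C1 and equate their C1 entries.
Row 1 is now all distinguished symbols — the join is lossless.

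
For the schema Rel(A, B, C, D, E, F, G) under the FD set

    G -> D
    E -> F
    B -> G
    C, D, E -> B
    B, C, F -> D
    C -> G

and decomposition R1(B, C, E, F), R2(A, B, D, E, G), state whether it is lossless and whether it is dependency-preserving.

lossy and not dependency-preserving

Lossless test: (B, E)⁺ = {B, D, E, F, G}, which is a superkey of neither fragment — lossy.
Dependency preservation: the restricted closure of {C} across the fragments never reaches {G}, so C → G cannot be enforced without a join — not preserved.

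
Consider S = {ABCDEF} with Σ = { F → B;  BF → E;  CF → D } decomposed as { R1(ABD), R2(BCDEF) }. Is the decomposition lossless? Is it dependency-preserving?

lossy but dependency-preserving

Lossless test: (BD)⁺ = {BD}, which is a superkey of neither fragment — lossy.
Dependency preservation: every FD's attributes lie within a single fragment, so each can be enforced locally — preserved.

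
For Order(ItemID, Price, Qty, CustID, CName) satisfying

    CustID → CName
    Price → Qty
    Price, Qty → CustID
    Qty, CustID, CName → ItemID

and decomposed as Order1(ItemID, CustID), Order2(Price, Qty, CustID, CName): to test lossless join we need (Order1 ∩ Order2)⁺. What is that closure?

Order1 ∩ Order2 = {CustID}.
CustID → CName applies, adding CName
Closure: {CustID, CName}.

CustID, CName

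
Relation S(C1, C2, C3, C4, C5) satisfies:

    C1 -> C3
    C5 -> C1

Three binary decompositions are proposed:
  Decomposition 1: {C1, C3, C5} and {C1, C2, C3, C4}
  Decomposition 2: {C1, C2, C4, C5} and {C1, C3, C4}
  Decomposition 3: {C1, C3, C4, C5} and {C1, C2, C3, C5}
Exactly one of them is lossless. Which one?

Decomposition 2

Decomposition 1: common = {C1, C3}, closure = {C1, C3} → lossy.
Decomposition 2: common = {C1, C4}, closure = {C1, C3, C4} → lossless.
Decomposition 3: common = {C1, C3, C5}, closure = {C1, C3, C5} → lossy.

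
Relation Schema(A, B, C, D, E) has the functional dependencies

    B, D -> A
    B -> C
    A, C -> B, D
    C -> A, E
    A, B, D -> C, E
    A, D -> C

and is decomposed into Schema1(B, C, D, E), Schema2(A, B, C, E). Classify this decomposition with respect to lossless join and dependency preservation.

Lossless test: (B, C, E)⁺ = {A, B, C, D, E}, which contains all of one fragment — lossless.
Dependency preservation: the restricted closure of {A, D} across the fragments never reaches {C}, so A, D → C cannot be enforced without a join — not preserved.

lossless but not dependency-preserving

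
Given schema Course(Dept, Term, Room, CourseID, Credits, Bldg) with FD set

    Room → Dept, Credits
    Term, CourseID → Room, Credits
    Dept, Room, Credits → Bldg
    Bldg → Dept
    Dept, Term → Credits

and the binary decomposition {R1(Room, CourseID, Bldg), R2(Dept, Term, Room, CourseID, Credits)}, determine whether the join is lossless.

Common attributes: R1 ∩ R2 = {Room, CourseID}.
Closure of {Room, CourseID}: Room → Dept, Credits applies, adding Dept, Credits; Dept, Room, Credits → Bldg applies, adding Bldg. So (Room, CourseID)⁺ = {Dept, Room, CourseID, Credits, Bldg}.
This closure contains every attribute of R1, so R1 ∩ R2 → R1. The join is lossless.

Yes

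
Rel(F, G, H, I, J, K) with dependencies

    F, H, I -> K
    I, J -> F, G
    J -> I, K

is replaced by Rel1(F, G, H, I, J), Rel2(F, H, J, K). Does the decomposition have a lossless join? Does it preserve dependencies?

lossless but not dependency-preserving

Lossless test: (F, H, J)⁺ = {F, G, H, I, J, K}, which contains all of one fragment — lossless.
Dependency preservation: the restricted closure of {F, H, I} across the fragments never reaches {K}, so F, H, I → K cannot be enforced without a join — not preserved.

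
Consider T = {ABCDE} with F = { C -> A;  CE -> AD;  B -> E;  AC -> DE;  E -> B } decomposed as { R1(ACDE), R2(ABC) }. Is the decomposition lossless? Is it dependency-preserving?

lossless but not dependency-preserving

Lossless test: (AC)⁺ = {ABCDE}, which contains all of one fragment — lossless.
Dependency preservation: the restricted closure of {B} across the fragments never reaches {E}, so B → E cannot be enforced without a join — not preserved.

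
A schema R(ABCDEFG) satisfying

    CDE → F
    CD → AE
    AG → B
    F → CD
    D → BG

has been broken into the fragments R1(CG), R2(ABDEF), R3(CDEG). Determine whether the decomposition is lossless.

Chase test. Columns are ABCDEFG; row i has aⱼ where attribute j ∈ Ri, else bᵢⱼ.
Initial tableau (one row per fragment):
  row 1: b11 b12 a3 b14 b15 b16 a7
  row 2: a1 a2 b23 a4 a5 a6 b27
  row 3: b31 b32 a3 a4 a5 b36 a7
Rows 2 and 3 agree on D; apply D→BG and equate their BG entries.
No row becomes fully distinguished — the join is lossy.

No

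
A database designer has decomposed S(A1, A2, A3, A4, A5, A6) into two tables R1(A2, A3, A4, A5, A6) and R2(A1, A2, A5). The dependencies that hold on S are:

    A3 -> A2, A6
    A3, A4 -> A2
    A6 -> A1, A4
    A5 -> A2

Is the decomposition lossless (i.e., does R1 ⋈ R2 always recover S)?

No

Common attributes: R1 ∩ R2 = {A2, A5}.
No dependency enlarges {A2, A5}, so (A2, A5)⁺ = {A2, A5}.
The closure contains neither all of R1 = {A2, A3, A4, A5, A6} nor all of R2 = {A1, A2, A5}, so the common attributes are not a superkey of either fragment. The join is lossy.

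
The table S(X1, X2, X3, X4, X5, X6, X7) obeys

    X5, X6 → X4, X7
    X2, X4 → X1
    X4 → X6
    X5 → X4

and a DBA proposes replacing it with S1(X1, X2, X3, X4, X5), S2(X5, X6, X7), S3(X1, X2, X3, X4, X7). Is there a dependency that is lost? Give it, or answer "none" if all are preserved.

X4 → X6

Check X4 → X6: no single fragment contains all of {X4, X6}, and the restricted closure of {X4} across the fragments never reaches {X6}.
X5, X6 → X4, X7 is preserved.
X2, X4 → X1 is preserved.
X5 → X4 is preserved.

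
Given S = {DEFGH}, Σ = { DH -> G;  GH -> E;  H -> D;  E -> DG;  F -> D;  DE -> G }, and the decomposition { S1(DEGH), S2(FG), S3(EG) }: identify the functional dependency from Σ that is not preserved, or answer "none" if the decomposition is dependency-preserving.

Check F → D: no single fragment contains all of {DF}, and the restricted closure of {F} across the fragments never reaches {D}.
DH → G is preserved.
GH → E is preserved.
H → D is preserved.
E → DG is preserved.
DE → G is preserved.

F -> D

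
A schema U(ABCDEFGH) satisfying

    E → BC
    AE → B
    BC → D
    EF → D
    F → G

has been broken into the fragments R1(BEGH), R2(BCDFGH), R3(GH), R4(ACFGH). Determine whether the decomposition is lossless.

Chase test. Columns are ABCDEFGH; row i has aⱼ where attribute j ∈ Ri, else bᵢⱼ.
Initial tableau (one row per fragment):
  row 1: b11 a2 b13 b14 a5 b16 a7 a8
  row 2: b21 a2 a3 a4 b25 a6 a7 a8
  row 3: b31 b32 b33 b34 b35 b36 a7 a8
  row 4: a1 b42 a3 b44 b45 a6 a7 a8
No row becomes fully distinguished — the join is lossy.

No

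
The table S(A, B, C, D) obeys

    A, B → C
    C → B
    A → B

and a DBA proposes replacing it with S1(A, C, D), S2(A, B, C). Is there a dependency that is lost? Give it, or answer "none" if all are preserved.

none

A, B → C lies within S2.
C → B lies within S2.
A → B lies within S2.
Every dependency is enforceable on the fragments, so the decomposition is dependency-preserving.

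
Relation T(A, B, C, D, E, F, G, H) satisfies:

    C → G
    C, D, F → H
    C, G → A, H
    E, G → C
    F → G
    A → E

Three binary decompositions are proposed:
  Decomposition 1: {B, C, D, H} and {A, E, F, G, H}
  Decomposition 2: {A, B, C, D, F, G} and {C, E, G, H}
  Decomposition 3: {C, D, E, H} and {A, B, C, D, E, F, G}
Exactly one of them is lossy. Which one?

Decomposition 1: common = {H}, closure = {H} → lossy.
Decomposition 2: common = {C, G}, closure = {A, C, E, G, H} → lossless.
Decomposition 3: common = {C, D, E}, closure = {A, C, D, E, G, H} → lossless.

Decomposition 1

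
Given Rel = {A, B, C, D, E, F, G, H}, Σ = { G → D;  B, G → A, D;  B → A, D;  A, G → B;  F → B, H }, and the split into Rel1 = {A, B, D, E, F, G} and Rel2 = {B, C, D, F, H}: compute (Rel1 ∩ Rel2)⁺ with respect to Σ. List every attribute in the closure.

Rel1 ∩ Rel2 = {B, D, F}.
B → A, D applies, adding A
F → B, H applies, adding H
Closure: {A, B, D, F, H}.

A, B, D, F, H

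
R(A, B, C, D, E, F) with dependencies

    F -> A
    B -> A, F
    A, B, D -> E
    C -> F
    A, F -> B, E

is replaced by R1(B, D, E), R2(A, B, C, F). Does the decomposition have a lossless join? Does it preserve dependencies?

Lossless test: (B)⁺ = {A, B, E, F}, which is a superkey of neither fragment — lossy.
Dependency preservation: A, B, D → E; A, F → B, E are not contained in any single fragment, but the restricted closure of each left-hand side across the fragments still reaches the right-hand side; the remaining FDs each lie inside some fragment. All dependencies are preserved.

lossy but dependency-preserving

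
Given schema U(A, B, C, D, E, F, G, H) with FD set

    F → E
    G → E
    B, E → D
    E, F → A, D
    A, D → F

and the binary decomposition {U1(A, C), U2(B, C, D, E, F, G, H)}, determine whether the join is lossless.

No

Common attributes: U1 ∩ U2 = {C}.
No dependency enlarges {C}, so (C)⁺ = {C}.
The closure contains neither all of U1 = {A, C} nor all of U2 = {B, C, D, E, F, G, H}, so the common attributes are not a superkey of either fragment. The join is lossy.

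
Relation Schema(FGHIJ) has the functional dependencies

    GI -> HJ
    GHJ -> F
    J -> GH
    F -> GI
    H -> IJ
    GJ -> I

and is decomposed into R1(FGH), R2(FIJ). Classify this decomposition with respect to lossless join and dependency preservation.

lossless but not dependency-preserving

Lossless test: (F)⁺ = {FGHIJ}, which contains all of one fragment — lossless.
Dependency preservation: the restricted closure of {GI} across the fragments never reaches {HJ}, so GI → HJ cannot be enforced without a join — not preserved.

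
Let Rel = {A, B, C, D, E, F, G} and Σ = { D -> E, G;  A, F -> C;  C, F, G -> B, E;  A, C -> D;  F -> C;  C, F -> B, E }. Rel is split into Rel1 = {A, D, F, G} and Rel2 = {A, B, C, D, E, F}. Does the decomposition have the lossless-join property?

Yes

Common attributes: Rel1 ∩ Rel2 = {A, D, F}.
Closure of {A, D, F}: D → E, G applies, adding E, G; A, F → C applies, adding C; C, F, G → B, E applies, adding B. So (A, D, F)⁺ = {A, B, C, D, E, F, G}.
This closure contains every attribute of Rel1, so Rel1 ∩ Rel2 → Rel1. The join is lossless.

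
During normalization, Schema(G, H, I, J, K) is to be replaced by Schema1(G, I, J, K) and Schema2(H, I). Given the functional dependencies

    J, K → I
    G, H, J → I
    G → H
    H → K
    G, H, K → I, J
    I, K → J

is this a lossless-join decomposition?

Common attributes: Schema1 ∩ Schema2 = {I}.
No dependency enlarges {I}, so (I)⁺ = {I}.
The closure contains neither all of Schema1 = {G, I, J, K} nor all of Schema2 = {H, I}, so the common attributes are not a superkey of either fragment. The join is lossy.

No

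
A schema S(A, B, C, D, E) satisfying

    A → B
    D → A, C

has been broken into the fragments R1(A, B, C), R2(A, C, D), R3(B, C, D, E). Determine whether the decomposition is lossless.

Chase test. Columns are A, B, C, D, E; row i has aⱼ where attribute j ∈ Ri, else bᵢⱼ.
Initial tableau (one row per fragment):
  row 1: a1 a2 a3 b14 b15
  row 2: a1 b22 a3 a4 b25
  row 3: b31 a2 a3 a4 a5
Rows 1 and 2 agree on A; apply A→B and equate their B entries.
Rows 2 and 3 agree on D; apply D→A, C and equate their A, C entries.
Row 3 is now all distinguished symbols — the join is lossless.

Yes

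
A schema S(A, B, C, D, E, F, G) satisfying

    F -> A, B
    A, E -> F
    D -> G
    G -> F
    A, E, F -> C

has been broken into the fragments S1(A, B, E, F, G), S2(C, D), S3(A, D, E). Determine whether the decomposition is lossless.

No

Chase test. Columns are A, B, C, D, E, F, G; row i has aⱼ where attribute j ∈ Si, else bᵢⱼ.
Initial tableau (one row per fragment):
  row 1: a1 a2 b13 b14 a5 a6 a7
  row 2: b21 b22 a3 a4 b25 b26 b27
  row 3: a1 b32 b33 a4 a5 b36 b37
Rows 1 and 3 agree on A, E; apply A, E→F and equate their F entries.
Rows 2 and 3 agree on D; apply D→G and equate their G entries.
Rows 2 and 3 agree on G; apply G→F and equate their F entries.
Rows 1 and 3 agree on A, E, F; apply A, E, F→C and equate their C entries.
Rows 1 and 2 agree on F; apply F→A, B and equate their A, B entries.
Rows 1 and 3 agree on F; apply F→A, B and equate their A, B entries.
No row becomes fully distinguished — the join is lossy.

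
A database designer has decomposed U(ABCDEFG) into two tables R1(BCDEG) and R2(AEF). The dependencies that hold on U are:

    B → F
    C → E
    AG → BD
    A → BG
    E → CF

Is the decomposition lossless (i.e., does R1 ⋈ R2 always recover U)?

Common attributes: R1 ∩ R2 = {E}.
Closure of {E}: E → CF applies, adding CF. So (E)⁺ = {CEF}.
The closure contains neither all of R1 = {BCDEG} nor all of R2 = {AEF}, so the common attributes are not a superkey of either fragment. The join is lossy.

No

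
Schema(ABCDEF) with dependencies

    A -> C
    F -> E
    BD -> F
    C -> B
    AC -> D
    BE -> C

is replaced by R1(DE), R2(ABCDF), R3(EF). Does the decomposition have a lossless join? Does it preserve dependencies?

lossless but not dependency-preserving

Lossless test (chase): Rows 2 and 3 agree on F; apply F→E and equate their E entries. Row 2 is now all distinguished symbols — the join is lossless.
Dependency preservation: the restricted closure of {BE} across the fragments never reaches {C}, so BE → C cannot be enforced without a join — not preserved.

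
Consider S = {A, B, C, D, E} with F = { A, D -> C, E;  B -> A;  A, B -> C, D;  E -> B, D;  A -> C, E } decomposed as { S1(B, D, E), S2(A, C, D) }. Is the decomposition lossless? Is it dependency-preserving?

Lossless test: (D)⁺ = {D}, which is a superkey of neither fragment — lossy.
Dependency preservation: the restricted closure of {A, D} across the fragments never reaches {C, E}, so A, D → C, E cannot be enforced without a join — not preserved.

lossy and not dependency-preserving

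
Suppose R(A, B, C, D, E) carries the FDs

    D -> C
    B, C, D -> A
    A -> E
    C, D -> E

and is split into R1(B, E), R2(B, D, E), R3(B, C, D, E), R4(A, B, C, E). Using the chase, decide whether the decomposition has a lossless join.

Chase test. Columns are A, B, C, D, E; row i has aⱼ where attribute j ∈ Ri, else bᵢⱼ.
Initial tableau (one row per fragment):
  row 1: b11 a2 b13 b14 a5
  row 2: b21 a2 b23 a4 a5
  row 3: b31 a2 a3 a4 a5
  row 4: a1 a2 a3 b44 a5
Rows 2 and 3 agree on D; apply D→C and equate their C entries.
Rows 2 and 3 agree on B, C, D; apply B, C, D→A and equate their A entries.
No row becomes fully distinguished — the join is lossy.

No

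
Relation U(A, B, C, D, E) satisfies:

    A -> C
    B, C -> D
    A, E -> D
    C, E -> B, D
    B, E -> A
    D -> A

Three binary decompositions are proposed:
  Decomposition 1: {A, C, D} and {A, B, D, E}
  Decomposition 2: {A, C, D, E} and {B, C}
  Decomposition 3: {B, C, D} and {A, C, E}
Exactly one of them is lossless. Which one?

Decomposition 1: common = {A, D}, closure = {A, C, D} → lossless.
Decomposition 2: common = {C}, closure = {C} → lossy.
Decomposition 3: common = {C}, closure = {C} → lossy.

Decomposition 1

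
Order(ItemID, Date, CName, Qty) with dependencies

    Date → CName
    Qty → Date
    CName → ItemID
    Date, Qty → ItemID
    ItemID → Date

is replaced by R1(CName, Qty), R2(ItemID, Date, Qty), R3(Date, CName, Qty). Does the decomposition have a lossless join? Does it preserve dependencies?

lossless and dependency-preserving

Lossless test (chase): Rows 2 and 3 agree on Date; apply Date→CName and equate their CName entries. Rows 1 and 2 agree on Qty; apply Qty→Date and equate their Date entries. Rows 1 and 2 agree on CName; apply CName→ItemID and equate their ItemID entries. Rows 1 and 3 agree on CName; apply CName→ItemID and equate their ItemID entries. Row 1 is now all distinguished symbols — the join is lossless.
Dependency preservation: CName → ItemID is not contained in any single fragment, but the restricted closure of its left-hand side across the fragments still reaches the right-hand side; the remaining FDs each lie inside some fragment. All dependencies are preserved.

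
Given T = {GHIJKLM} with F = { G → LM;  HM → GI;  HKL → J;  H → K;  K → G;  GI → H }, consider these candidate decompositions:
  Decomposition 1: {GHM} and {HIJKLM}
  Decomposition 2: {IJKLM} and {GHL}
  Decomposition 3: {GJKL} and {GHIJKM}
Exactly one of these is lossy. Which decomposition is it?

Decomposition 2

Decomposition 1: common = {HM}, closure = {GHIJKLM} → lossless.
Decomposition 2: common = {L}, closure = {L} → lossy.
Decomposition 3: common = {GJK}, closure = {GJKLM} → lossless.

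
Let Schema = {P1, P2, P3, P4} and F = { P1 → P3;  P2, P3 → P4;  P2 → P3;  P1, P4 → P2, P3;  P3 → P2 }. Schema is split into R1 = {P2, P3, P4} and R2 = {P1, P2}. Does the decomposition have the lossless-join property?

Common attributes: R1 ∩ R2 = {P2}.
Closure of {P2}: P2 → P3 applies, adding P3; P2, P3 → P4 applies, adding P4. So (P2)⁺ = {P2, P3, P4}.
This closure contains every attribute of R1, so R1 ∩ R2 → R1. The join is lossless.

Yes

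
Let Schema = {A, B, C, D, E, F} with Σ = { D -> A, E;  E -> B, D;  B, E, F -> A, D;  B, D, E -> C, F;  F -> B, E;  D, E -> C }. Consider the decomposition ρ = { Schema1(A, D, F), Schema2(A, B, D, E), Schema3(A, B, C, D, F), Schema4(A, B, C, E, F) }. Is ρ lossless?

Chase test. Columns are A, B, C, D, E, F; row i has aⱼ where attribute j ∈ Schemai, else bᵢⱼ.
Initial tableau (one row per fragment):
  row 1: a1 b12 b13 a4 b15 a6
  row 2: a1 a2 b23 a4 a5 b26
  row 3: a1 a2 a3 a4 b35 a6
  row 4: a1 a2 a3 b44 a5 a6
Rows 1 and 2 agree on D; apply D→A, E and equate their A, E entries.
Rows 1 and 3 agree on D; apply D→A, E and equate their A, E entries.
Rows 1 and 2 agree on E; apply E→B, D and equate their B, D entries.
Rows 1 and 4 agree on E; apply E→B, D and equate their B, D entries.
Rows 1 and 2 agree on B, D, E; apply B, D, E→C, F and equate their C, F entries.
Rows 1 and 3 agree on B, D, E; apply B, D, E→C, F and equate their C, F entries.
Row 1 is now all distinguished symbols — the join is lossless.

Yes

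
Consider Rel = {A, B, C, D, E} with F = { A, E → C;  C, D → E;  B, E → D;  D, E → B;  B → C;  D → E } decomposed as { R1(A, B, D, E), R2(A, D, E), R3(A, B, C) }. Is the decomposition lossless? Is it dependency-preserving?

Lossless test (chase): Rows 1 and 2 agree on A, E; apply A, E→C and equate their C entries. Rows 1 and 2 agree on D, E; apply D, E→B and equate their B entries. Rows 1 and 3 agree on B; apply B→C and equate their C entries. Row 1 is now all distinguished symbols — the join is lossless.
Dependency preservation: the restricted closure of {A, E} across the fragments never reaches {C}, so A, E → C cannot be enforced without a join — not preserved.

lossless but not dependency-preserving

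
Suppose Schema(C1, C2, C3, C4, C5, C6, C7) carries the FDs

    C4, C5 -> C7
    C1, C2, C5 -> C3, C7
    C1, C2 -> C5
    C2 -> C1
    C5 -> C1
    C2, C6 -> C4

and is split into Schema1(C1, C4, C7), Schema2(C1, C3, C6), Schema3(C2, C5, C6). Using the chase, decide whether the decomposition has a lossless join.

Chase test. Columns are C1, C2, C3, C4, C5, C6, C7; row i has aⱼ where attribute j ∈ Schemai, else bᵢⱼ.
Initial tableau (one row per fragment):
  row 1: a1 b12 b13 a4 b15 b16 a7
  row 2: a1 b22 a3 b24 b25 a6 b27
  row 3: b31 a2 b33 b34 a5 a6 b37
No row becomes fully distinguished — the join is lossy.

No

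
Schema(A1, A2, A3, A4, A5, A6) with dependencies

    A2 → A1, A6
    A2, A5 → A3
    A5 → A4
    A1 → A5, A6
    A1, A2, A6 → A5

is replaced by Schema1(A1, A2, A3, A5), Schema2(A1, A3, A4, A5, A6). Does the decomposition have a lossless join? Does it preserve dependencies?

Lossless test: (A1, A3, A5)⁺ = {A1, A3, A4, A5, A6}, which contains all of one fragment — lossless.
Dependency preservation: A2 → A1, A6; A1, A2, A6 → A5 are not contained in any single fragment, but the restricted closure of each left-hand side across the fragments still reaches the right-hand side; the remaining FDs each lie inside some fragment. All dependencies are preserved.

lossless and dependency-preserving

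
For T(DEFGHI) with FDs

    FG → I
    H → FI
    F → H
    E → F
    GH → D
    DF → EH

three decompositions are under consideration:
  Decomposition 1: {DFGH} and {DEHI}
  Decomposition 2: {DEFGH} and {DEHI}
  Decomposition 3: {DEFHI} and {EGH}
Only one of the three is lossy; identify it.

Decomposition 1: common = {DH}, closure = {DEFHI} → lossless.
Decomposition 2: common = {DEH}, closure = {DEFHI} → lossless.
Decomposition 3: common = {EH}, closure = {EFHI} → lossy.

Decomposition 3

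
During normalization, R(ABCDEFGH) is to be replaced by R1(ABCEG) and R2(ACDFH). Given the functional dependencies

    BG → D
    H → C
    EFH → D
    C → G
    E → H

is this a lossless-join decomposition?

No

Common attributes: R1 ∩ R2 = {AC}.
Closure of {AC}: C → G applies, adding G. So (AC)⁺ = {ACG}.
The closure contains neither all of R1 = {ABCEG} nor all of R2 = {ACDFH}, so the common attributes are not a superkey of either fragment. The join is lossy.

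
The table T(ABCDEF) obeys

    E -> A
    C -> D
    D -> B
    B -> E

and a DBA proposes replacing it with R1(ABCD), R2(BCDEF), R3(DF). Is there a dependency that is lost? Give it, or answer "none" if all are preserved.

E -> A

Check E → A: no single fragment contains all of {AE}, and the restricted closure of {E} across the fragments never reaches {A}.
C → D is preserved.
D → B is preserved.
B → E is preserved.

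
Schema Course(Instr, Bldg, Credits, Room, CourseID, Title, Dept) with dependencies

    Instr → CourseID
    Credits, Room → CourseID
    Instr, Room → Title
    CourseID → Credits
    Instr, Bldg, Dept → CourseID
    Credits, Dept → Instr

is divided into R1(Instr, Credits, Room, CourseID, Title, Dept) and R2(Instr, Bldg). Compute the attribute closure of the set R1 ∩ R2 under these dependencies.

Instr, Credits, CourseID

R1 ∩ R2 = {Instr}.
Instr → CourseID applies, adding CourseID
CourseID → Credits applies, adding Credits
Closure: {Instr, Credits, CourseID}.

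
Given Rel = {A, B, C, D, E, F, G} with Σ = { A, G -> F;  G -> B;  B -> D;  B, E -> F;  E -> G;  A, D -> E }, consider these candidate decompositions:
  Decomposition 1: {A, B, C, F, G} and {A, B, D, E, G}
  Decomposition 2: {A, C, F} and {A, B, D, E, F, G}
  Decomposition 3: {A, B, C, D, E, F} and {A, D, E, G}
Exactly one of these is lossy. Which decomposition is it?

Decomposition 1: common = {A, B, G}, closure = {A, B, D, E, F, G} → lossless.
Decomposition 2: common = {A, F}, closure = {A, F} → lossy.
Decomposition 3: common = {A, D, E}, closure = {A, B, D, E, F, G} → lossless.

Decomposition 2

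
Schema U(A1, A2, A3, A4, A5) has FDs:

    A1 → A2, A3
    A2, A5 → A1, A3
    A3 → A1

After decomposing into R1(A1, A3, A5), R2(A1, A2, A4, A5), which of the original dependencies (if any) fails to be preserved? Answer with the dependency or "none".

none

A1 → A2, A3: restricted closure across fragments reaches A2, A3.
A2, A5 → A1, A3: restricted closure across fragments reaches A1, A3.
A3 → A1 lies within R1.
Every dependency is enforceable on the fragments, so the decomposition is dependency-preserving.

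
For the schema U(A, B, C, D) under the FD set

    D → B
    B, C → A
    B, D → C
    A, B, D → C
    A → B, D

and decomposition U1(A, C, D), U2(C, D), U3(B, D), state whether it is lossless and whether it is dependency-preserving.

lossless but not dependency-preserving

Lossless test (chase): Rows 1 and 2 agree on D; apply D→B and equate their B entries. Rows 1 and 3 agree on D; apply D→B and equate their B entries. Rows 1 and 2 agree on B, C; apply B, C→A and equate their A entries. Rows 1 and 3 agree on B, D; apply B, D→C and equate their C entries. Rows 1 and 3 agree on B, C; apply B, C→A and equate their A entries. Row 1 is now all distinguished symbols — the join is lossless.
Dependency preservation: the restricted closure of {B, C} across the fragments never reaches {A}, so B, C → A cannot be enforced without a join — not preserved.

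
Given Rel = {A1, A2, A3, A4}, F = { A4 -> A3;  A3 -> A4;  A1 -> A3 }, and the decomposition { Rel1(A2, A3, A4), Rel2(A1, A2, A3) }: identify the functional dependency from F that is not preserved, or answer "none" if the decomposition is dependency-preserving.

A4 → A3 lies within Rel1.
A3 → A4 lies within Rel1.
A1 → A3 lies within Rel2.
Every dependency is enforceable on the fragments, so the decomposition is dependency-preserving.

none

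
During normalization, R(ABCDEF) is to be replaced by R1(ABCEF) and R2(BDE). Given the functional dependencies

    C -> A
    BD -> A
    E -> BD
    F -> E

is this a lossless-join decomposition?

Yes

Common attributes: R1 ∩ R2 = {BE}.
Closure of {BE}: E → BD applies, adding D; BD → A applies, adding A. So (BE)⁺ = {ABDE}.
This closure contains every attribute of R2, so R1 ∩ R2 → R2. The join is lossless.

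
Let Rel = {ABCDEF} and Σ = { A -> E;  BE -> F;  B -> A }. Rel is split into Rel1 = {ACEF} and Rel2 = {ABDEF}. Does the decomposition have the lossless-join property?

Common attributes: Rel1 ∩ Rel2 = {AEF}.
No dependency enlarges {AEF}, so (AEF)⁺ = {AEF}.
The closure contains neither all of Rel1 = {ACEF} nor all of Rel2 = {ABDEF}, so the common attributes are not a superkey of either fragment. The join is lossy.

No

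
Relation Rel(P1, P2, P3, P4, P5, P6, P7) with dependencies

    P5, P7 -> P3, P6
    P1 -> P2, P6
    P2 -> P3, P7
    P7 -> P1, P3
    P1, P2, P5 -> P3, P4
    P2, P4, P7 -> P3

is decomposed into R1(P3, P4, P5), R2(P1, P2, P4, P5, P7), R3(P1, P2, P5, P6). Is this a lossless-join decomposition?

No

Chase test. Columns are P1, P2, P3, P4, P5, P6, P7; row i has aⱼ where attribute j ∈ Ri, else bᵢⱼ.
Initial tableau (one row per fragment):
  row 1: b11 b12 a3 a4 a5 b16 b17
  row 2: a1 a2 b23 a4 a5 b26 a7
  row 3: a1 a2 b33 b34 a5 a6 b37
Rows 2 and 3 agree on P1; apply P1→P2, P6 and equate their P2, P6 entries.
Rows 2 and 3 agree on P2; apply P2→P3, P7 and equate their P3, P7 entries.
Rows 2 and 3 agree on P1, P2, P5; apply P1, P2, P5→P3, P4 and equate their P3, P4 entries.
No row becomes fully distinguished — the join is lossy.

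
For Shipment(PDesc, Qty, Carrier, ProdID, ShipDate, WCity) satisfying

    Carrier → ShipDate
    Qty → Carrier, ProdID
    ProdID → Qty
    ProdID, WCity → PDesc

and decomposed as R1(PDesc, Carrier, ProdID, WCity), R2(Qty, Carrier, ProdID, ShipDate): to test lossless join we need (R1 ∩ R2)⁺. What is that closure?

Qty, Carrier, ProdID, ShipDate

R1 ∩ R2 = {Carrier, ProdID}.
Carrier → ShipDate applies, adding ShipDate
ProdID → Qty applies, adding Qty
Closure: {Qty, Carrier, ProdID, ShipDate}.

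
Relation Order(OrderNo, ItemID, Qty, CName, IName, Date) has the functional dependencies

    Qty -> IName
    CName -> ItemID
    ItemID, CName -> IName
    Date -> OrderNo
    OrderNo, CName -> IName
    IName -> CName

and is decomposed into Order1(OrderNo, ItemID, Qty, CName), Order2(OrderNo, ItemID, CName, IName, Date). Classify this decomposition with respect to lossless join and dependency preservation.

Lossless test: (OrderNo, ItemID, CName)⁺ = {OrderNo, ItemID, CName, IName}, which is a superkey of neither fragment — lossy.
Dependency preservation: Qty → IName is not contained in any single fragment, but the restricted closure of its left-hand side across the fragments still reaches the right-hand side; the remaining FDs each lie inside some fragment. All dependencies are preserved.

lossy but dependency-preserving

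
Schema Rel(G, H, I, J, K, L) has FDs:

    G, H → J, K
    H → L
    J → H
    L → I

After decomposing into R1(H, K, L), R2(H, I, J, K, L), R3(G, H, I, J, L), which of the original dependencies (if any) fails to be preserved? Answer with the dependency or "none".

G, H → J, K

Check G, H → J, K: no single fragment contains all of {G, H, J, K}, and the restricted closure of {G, H} across the fragments never reaches {J, K}.
H → L is preserved.
J → H is preserved.
L → I is preserved.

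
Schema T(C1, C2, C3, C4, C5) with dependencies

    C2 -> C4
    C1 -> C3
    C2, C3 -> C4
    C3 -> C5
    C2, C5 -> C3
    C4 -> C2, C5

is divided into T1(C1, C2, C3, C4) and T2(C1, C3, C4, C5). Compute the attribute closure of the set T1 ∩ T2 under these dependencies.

C1, C2, C3, C4, C5

T1 ∩ T2 = {C1, C3, C4}.
C3 → C5 applies, adding C5
C4 → C2, C5 applies, adding C2
Closure: {C1, C2, C3, C4, C5}.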